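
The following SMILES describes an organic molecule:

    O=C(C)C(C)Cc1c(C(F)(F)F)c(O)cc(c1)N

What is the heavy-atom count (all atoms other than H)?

Every atom symbol written in the SMILES (organic subset) is one heavy atom; implicit H are not written.
Heavy atoms by element → C:12, F:3, N:1, O:2.
Total: 18.

18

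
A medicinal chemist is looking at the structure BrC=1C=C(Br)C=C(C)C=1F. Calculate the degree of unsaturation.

Molecular formula: C7H5Br2F.
DoU = (2C + 2 + N − H − X) / 2, where X is the halogen count and O/S are ignored.
    = (2·7 + 2 + 0 − 5 − 3) / 2 = 8 / 2 = 4.

4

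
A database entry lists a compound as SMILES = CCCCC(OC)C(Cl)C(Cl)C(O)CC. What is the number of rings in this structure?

In SMILES, each pair of matching ring-closure digits denotes one ring-closing bond; the number of such bonds equals the number of independent rings.
Ring-closure bonds here: 0.

0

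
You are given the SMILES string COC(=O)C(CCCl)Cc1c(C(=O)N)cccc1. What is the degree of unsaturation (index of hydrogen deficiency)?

Molecular formula: C13H16ClNO3.
DoU = (2C + 2 + N − H − X) / 2, where X is the halogen count and O/S are ignored.
    = (2·13 + 2 + 1 − 16 − 1) / 2 = 12 / 2 = 6.

6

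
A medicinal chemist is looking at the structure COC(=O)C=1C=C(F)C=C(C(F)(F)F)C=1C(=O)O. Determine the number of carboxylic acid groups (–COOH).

The carboxylic acid motif appears at heavy-atom position 16 in the SMILES.
Other groups present: 1 ester.
Carboxylic acid count: 1.

1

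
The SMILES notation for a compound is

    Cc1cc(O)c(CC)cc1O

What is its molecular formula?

Walk through each heavy atom and fill implicit hydrogens from standard valence (C 4, N 3, O 2, S 2, halogen 1); for lowercase aromatic atoms, an aromatic c carries 1 H when it has two neighbours and 0 H with three, and aromatic n carries 0 H:
  atom 1: C, bond orders sum to 1 (valence 4) → 3 H
  atom 2: aromatic c, 3 neighbours → 0 H
  atom 3: aromatic c, 2 neighbours → 1 H
  atom 4: aromatic c, 3 neighbours → 0 H
  atom 5: O, bond orders sum to 1 (valence 2) → 1 H
  atom 6: aromatic c, 3 neighbours → 0 H
  atom 7: C, bond orders sum to 2 (valence 4) → 2 H
  atom 8: C, bond orders sum to 1 (valence 4) → 3 H
  atom 9: aromatic c, 2 neighbours → 1 H
  atom 10: aromatic c, 3 neighbours → 0 H
  atom 11: O, bond orders sum to 1 (valence 2) → 1 H
Totals → C:9, H:12, O:2.

C9H12O2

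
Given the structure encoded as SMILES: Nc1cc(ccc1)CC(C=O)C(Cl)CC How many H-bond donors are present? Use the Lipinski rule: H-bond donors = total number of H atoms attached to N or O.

2

Donors: find every N or O and count the H atoms it carries.
  atom 1 (N): bond orders sum to 1 → 2 H
  atom 11 (O): bond orders sum to 2 → 0 H
Lipinski HBD = 2.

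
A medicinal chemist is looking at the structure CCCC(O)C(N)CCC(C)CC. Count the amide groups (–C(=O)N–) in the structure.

Scan the SMILES for the amide motif — none present.
Groups that are present: 1 hydroxyl, 1 primary amine.

0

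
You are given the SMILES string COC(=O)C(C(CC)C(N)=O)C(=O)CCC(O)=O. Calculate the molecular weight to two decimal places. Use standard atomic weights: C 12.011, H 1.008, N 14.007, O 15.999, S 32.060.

259.26 g/mol

First, the molecular formula is C11H17NO6 (counting implicit H from valence).
  C: 11 × 12.011 = 132.121
  H: 17 × 1.008 = 17.136
  N: 1 × 14.007 = 14.007
  O: 6 × 15.999 = 95.994
Sum: 11×12.011 + 17×1.008 + 1×14.007 + 6×15.999 = 259.258 → 259.26 g/mol.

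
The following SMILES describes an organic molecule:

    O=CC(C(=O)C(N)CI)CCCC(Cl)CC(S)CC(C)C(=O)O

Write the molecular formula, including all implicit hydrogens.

Walk through each heavy atom and fill implicit hydrogens from standard valence (C 4, N 3, O 2, S 2, halogen 1):
  atom 1: O, bond orders sum to 2 (valence 2) → 0 H
  atom 2: C, bond orders sum to 3 (valence 4) → 1 H
  atom 3: C, bond orders sum to 3 (valence 4) → 1 H
  atom 4: C, bond orders sum to 4 (valence 4) → 0 H
  atom 5: O, bond orders sum to 2 (valence 2) → 0 H
  atom 6: C, bond orders sum to 3 (valence 4) → 1 H
  atom 7: N, bond orders sum to 1 (valence 3) → 2 H
  atom 8: C, bond orders sum to 2 (valence 4) → 2 H
  atom 9: I (halogen, monovalent) → 0 H
  atom 10: C, bond orders sum to 2 (valence 4) → 2 H
  atom 11: C, bond orders sum to 2 (valence 4) → 2 H
  atom 12: C, bond orders sum to 2 (valence 4) → 2 H
  atom 13: C, bond orders sum to 3 (valence 4) → 1 H
  atom 14: Cl (halogen, monovalent) → 0 H
  atom 15: C, bond orders sum to 2 (valence 4) → 2 H
  atom 16: C, bond orders sum to 3 (valence 4) → 1 H
  atom 17: S, bond orders sum to 1 (valence 2) → 1 H
  atom 18: C, bond orders sum to 2 (valence 4) → 2 H
  atom 19: C, bond orders sum to 3 (valence 4) → 1 H
  atom 20: C, bond orders sum to 1 (valence 4) → 3 H
  atom 21: C, bond orders sum to 4 (valence 4) → 0 H
  atom 22: O, bond orders sum to 2 (valence 2) → 0 H
  atom 23: O, bond orders sum to 1 (valence 2) → 1 H
Totals → C:15, H:25, Cl:1, I:1, N:1, O:4, S:1.

C15H25ClINO4S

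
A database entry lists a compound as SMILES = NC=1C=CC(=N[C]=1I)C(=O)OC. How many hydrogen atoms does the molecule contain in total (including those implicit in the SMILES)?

Walk through each heavy atom and fill implicit hydrogens from standard valence (C 4, N 3, O 2, S 2, halogen 1):
  atom 1: N, bond orders sum to 1 (valence 3) → 2 H
  atom 2: C, bond orders sum to 4 (valence 4) → 0 H
  atom 3: C, bond orders sum to 3 (valence 4) → 1 H
  atom 4: C, bond orders sum to 3 (valence 4) → 1 H
  atom 5: C, bond orders sum to 4 (valence 4) → 0 H
  atom 6: N, bond orders sum to 3 (valence 3) → 0 H
  atom 7: C with explicit H count 0
  atom 8: I (halogen, monovalent) → 0 H
  atom 9: C, bond orders sum to 4 (valence 4) → 0 H
  atom 10: O, bond orders sum to 2 (valence 2) → 0 H
  atom 11: O, bond orders sum to 2 (valence 2) → 0 H
  atom 12: C, bond orders sum to 1 (valence 4) → 3 H
Total hydrogens: 7.

7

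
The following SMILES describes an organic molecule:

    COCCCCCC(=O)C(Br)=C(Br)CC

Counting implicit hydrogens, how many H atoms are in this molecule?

18

Walk through each heavy atom and fill implicit hydrogens from standard valence (C 4, N 3, O 2, S 2, halogen 1):
  atom 1: C, bond orders sum to 1 (valence 4) → 3 H
  atom 2: O, bond orders sum to 2 (valence 2) → 0 H
  atom 3: C, bond orders sum to 2 (valence 4) → 2 H
  atom 4: C, bond orders sum to 2 (valence 4) → 2 H
  atom 5: C, bond orders sum to 2 (valence 4) → 2 H
  atom 6: C, bond orders sum to 2 (valence 4) → 2 H
  atom 7: C, bond orders sum to 2 (valence 4) → 2 H
  atom 8: C, bond orders sum to 4 (valence 4) → 0 H
  atom 9: O, bond orders sum to 2 (valence 2) → 0 H
  atom 10: C, bond orders sum to 4 (valence 4) → 0 H
  atom 11: Br (halogen, monovalent) → 0 H
  atom 12: C, bond orders sum to 4 (valence 4) → 0 H
  atom 13: Br (halogen, monovalent) → 0 H
  atom 14: C, bond orders sum to 2 (valence 4) → 2 H
  atom 15: C, bond orders sum to 1 (valence 4) → 3 H
Total hydrogens: 18.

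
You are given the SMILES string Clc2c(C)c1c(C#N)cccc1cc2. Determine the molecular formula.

Walk through each heavy atom and fill implicit hydrogens from standard valence (C 4, N 3, O 2, S 2, halogen 1); for lowercase aromatic atoms, an aromatic c carries 1 H when it has two neighbours and 0 H with three, and aromatic n carries 0 H:
  atom 1: Cl (halogen, monovalent) → 0 H
  atom 2: aromatic c, 3 neighbours → 0 H
  atom 3: aromatic c, 3 neighbours → 0 H
  atom 4: C, bond orders sum to 1 (valence 4) → 3 H
  atom 5: aromatic c, 3 neighbours → 0 H
  atom 6: aromatic c, 3 neighbours → 0 H
  atom 7: C, bond orders sum to 4 (valence 4) → 0 H
  atom 8: N, bond orders sum to 3 (valence 3) → 0 H
  atom 9: aromatic c, 2 neighbours → 1 H
  atom 10: aromatic c, 2 neighbours → 1 H
  atom 11: aromatic c, 2 neighbours → 1 H
  atom 12: aromatic c, 3 neighbours → 0 H
  atom 13: aromatic c, 2 neighbours → 1 H
  atom 14: aromatic c, 2 neighbours → 1 H
Totals → C:12, H:8, Cl:1, N:1.
In Hill order: C12H8ClN.

C12H8ClN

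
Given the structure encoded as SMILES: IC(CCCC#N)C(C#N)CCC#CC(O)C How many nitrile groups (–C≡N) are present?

2

The nitrile motif appears at heavy-atom positions 6, 9 in the SMILES.
Other groups present: 1 alkyne, 1 hydroxyl.
Nitrile count: 2.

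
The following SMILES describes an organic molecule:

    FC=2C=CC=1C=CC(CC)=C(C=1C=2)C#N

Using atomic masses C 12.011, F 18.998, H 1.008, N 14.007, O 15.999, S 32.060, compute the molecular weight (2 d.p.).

199.23 g/mol

First, the molecular formula is C13H10FN (counting implicit H from valence).
  C: 13 × 12.011 = 156.143
  F: 1 × 18.998 = 18.998
  H: 10 × 1.008 = 10.080
  N: 1 × 14.007 = 14.007
Sum: 13×12.011 + 1×18.998 + 10×1.008 + 1×14.007 = 199.228 → 199.23 g/mol.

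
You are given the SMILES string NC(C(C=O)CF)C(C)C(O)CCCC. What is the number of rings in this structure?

In SMILES, each pair of matching ring-closure digits denotes one ring-closing bond; the number of such bonds equals the number of independent rings.
Ring-closure bonds here: 0.

0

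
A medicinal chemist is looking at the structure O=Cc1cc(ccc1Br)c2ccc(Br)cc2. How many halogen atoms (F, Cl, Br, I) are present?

2

Halogen atoms appear at heavy-atom positions 9, 14 (2×Br).
Other groups present: 1 aldehyde.
Halogen count: 2.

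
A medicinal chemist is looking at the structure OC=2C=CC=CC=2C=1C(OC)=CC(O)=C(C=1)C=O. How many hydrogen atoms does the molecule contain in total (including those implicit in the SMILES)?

Walk through each heavy atom and fill implicit hydrogens from standard valence (C 4, N 3, O 2, S 2, halogen 1):
  atom 1: O, bond orders sum to 1 (valence 2) → 1 H
  atom 2: C, bond orders sum to 4 (valence 4) → 0 H
  atom 3: C, bond orders sum to 3 (valence 4) → 1 H
  atom 4: C, bond orders sum to 3 (valence 4) → 1 H
  atom 5: C, bond orders sum to 3 (valence 4) → 1 H
  atom 6: C, bond orders sum to 3 (valence 4) → 1 H
  atom 7: C, bond orders sum to 4 (valence 4) → 0 H
  atom 8: C, bond orders sum to 4 (valence 4) → 0 H
  atom 9: C, bond orders sum to 4 (valence 4) → 0 H
  atom 10: O, bond orders sum to 2 (valence 2) → 0 H
  atom 11: C, bond orders sum to 1 (valence 4) → 3 H
  atom 12: C, bond orders sum to 3 (valence 4) → 1 H
  atom 13: C, bond orders sum to 4 (valence 4) → 0 H
  atom 14: O, bond orders sum to 1 (valence 2) → 1 H
  atom 15: C, bond orders sum to 4 (valence 4) → 0 H
  atom 16: C, bond orders sum to 3 (valence 4) → 1 H
  atom 17: C, bond orders sum to 3 (valence 4) → 1 H
  atom 18: O, bond orders sum to 2 (valence 2) → 0 H
Total hydrogens: 12.

12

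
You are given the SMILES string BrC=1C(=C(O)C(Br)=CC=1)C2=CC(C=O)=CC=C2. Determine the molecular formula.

C13H8Br2O2

Walk through each heavy atom and fill implicit hydrogens from standard valence (C 4, N 3, O 2, S 2, halogen 1):
  atom 1: Br (halogen, monovalent) → 0 H
  atom 2: C, bond orders sum to 4 (valence 4) → 0 H
  atom 3: C, bond orders sum to 4 (valence 4) → 0 H
  atom 4: C, bond orders sum to 4 (valence 4) → 0 H
  atom 5: O, bond orders sum to 1 (valence 2) → 1 H
  atom 6: C, bond orders sum to 4 (valence 4) → 0 H
  atom 7: Br (halogen, monovalent) → 0 H
  atom 8: C, bond orders sum to 3 (valence 4) → 1 H
  atom 9: C, bond orders sum to 3 (valence 4) → 1 H
  atom 10: C, bond orders sum to 4 (valence 4) → 0 H
  atom 11: C, bond orders sum to 3 (valence 4) → 1 H
  atom 12: C, bond orders sum to 4 (valence 4) → 0 H
  atom 13: C, bond orders sum to 3 (valence 4) → 1 H
  atom 14: O, bond orders sum to 2 (valence 2) → 0 H
  atom 15: C, bond orders sum to 3 (valence 4) → 1 H
  atom 16: C, bond orders sum to 3 (valence 4) → 1 H
  atom 17: C, bond orders sum to 3 (valence 4) → 1 H
Totals → C:13, H:8, Br:2, O:2.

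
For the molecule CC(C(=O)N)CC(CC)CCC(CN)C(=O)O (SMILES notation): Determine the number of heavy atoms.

17

Every atom symbol written in the SMILES (organic subset) is one heavy atom; implicit H are not written.
Heavy atoms by element → C:12, N:2, O:3.
Total: 17.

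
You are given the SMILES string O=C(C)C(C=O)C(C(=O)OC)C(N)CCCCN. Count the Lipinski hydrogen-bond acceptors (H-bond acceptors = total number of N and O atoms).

6

N atoms: 2; O atoms: 4.
Lipinski HBA = 2 + 4 = 6.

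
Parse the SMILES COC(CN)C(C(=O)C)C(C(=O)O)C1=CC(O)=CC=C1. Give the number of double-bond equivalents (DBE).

6

Degree of unsaturation = (number of rings) + (number of π bonds).
Ring closures in the SMILES: 1.
π bonds: 5 double bonds (each 1 DoU) → 5 DoU from unsaturation.
Total DoU = 1 + 5 = 6.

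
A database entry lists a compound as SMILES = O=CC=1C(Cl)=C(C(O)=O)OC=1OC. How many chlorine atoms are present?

1

Scan the SMILES for Cl atoms (remember two-letter symbols like Cl and Br are single atoms).
Chlorine count: 1.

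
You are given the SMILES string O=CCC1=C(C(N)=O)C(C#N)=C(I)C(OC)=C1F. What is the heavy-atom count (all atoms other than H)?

18

Every atom symbol written in the SMILES (organic subset) is one heavy atom; implicit H are not written.
Heavy atoms by element → C:11, F:1, I:1, N:2, O:3.
Total: 18.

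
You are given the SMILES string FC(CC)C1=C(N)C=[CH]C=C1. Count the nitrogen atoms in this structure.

1

Scan the SMILES for N atoms (remember two-letter symbols like Cl and Br are single atoms).
Nitrogen count: 1.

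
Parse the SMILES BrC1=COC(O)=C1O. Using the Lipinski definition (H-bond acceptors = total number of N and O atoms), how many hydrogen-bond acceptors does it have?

N atoms: 0; O atoms: 3.
Lipinski HBA = 0 + 3 = 3.

3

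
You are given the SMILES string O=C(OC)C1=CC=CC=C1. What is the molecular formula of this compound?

Walk through each heavy atom and fill implicit hydrogens from standard valence (C 4, N 3, O 2, S 2, halogen 1):
  atom 1: O, bond orders sum to 2 (valence 2) → 0 H
  atom 2: C, bond orders sum to 4 (valence 4) → 0 H
  atom 3: O, bond orders sum to 2 (valence 2) → 0 H
  atom 4: C, bond orders sum to 1 (valence 4) → 3 H
  atom 5: C, bond orders sum to 4 (valence 4) → 0 H
  atom 6: C, bond orders sum to 3 (valence 4) → 1 H
  atom 7: C, bond orders sum to 3 (valence 4) → 1 H
  atom 8: C, bond orders sum to 3 (valence 4) → 1 H
  atom 9: C, bond orders sum to 3 (valence 4) → 1 H
  atom 10: C, bond orders sum to 3 (valence 4) → 1 H
Totals → C:8, H:8, O:2.

C8H8O2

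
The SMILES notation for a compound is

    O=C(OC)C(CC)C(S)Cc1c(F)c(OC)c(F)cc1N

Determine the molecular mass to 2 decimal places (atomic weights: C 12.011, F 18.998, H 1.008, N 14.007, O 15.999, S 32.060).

First, the molecular formula is C14H19F2NO3S (counting implicit H from valence).
  C: 14 × 12.011 = 168.154
  F: 2 × 18.998 = 37.996
  H: 19 × 1.008 = 19.152
  N: 1 × 14.007 = 14.007
  O: 3 × 15.999 = 47.997
  S: 1 × 32.060 = 32.060
Sum: 14×12.011 + 2×18.998 + 19×1.008 + 1×14.007 + 3×15.999 + 1×32.060 = 319.366 → 319.37 g/mol.

319.37 g/mol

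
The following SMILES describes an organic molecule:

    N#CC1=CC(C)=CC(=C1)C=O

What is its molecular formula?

Walk through each heavy atom and fill implicit hydrogens from standard valence (C 4, N 3, O 2, S 2, halogen 1):
  atom 1: N, bond orders sum to 3 (valence 3) → 0 H
  atom 2: C, bond orders sum to 4 (valence 4) → 0 H
  atom 3: C, bond orders sum to 4 (valence 4) → 0 H
  atom 4: C, bond orders sum to 3 (valence 4) → 1 H
  atom 5: C, bond orders sum to 4 (valence 4) → 0 H
  atom 6: C, bond orders sum to 1 (valence 4) → 3 H
  atom 7: C, bond orders sum to 3 (valence 4) → 1 H
  atom 8: C, bond orders sum to 4 (valence 4) → 0 H
  atom 9: C, bond orders sum to 3 (valence 4) → 1 H
  atom 10: C, bond orders sum to 3 (valence 4) → 1 H
  atom 11: O, bond orders sum to 2 (valence 2) → 0 H
Totals → C:9, H:7, N:1, O:1.
In Hill order: C9H7NO.

C9H7NO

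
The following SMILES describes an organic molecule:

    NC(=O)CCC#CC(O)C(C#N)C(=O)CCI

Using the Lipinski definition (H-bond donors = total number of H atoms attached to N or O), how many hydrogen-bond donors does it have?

Donors: find every N or O and count the H atoms it carries.
  atom 1 (N): bond orders sum to 1 → 2 H
  atom 3 (O): bond orders sum to 2 → 0 H
  atom 9 (O): bond orders sum to 1 → 1 H
  atom 12 (N): bond orders sum to 3 → 0 H
  atom 14 (O): bond orders sum to 2 → 0 H
Lipinski HBD = 3.

3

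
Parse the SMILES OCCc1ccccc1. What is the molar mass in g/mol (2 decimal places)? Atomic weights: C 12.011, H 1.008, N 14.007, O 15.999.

122.17 g/mol

First, the molecular formula is C8H10O (counting implicit H from valence).
  C: 8 × 12.011 = 96.088
  H: 10 × 1.008 = 10.080
  O: 1 × 15.999 = 15.999
Sum: 8×12.011 + 10×1.008 + 1×15.999 = 122.167 → 122.17 g/mol.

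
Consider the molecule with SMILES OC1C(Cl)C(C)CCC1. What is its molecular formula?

C7H13ClO

Walk through each heavy atom and fill implicit hydrogens from standard valence (C 4, N 3, O 2, S 2, halogen 1):
  atom 1: O, bond orders sum to 1 (valence 2) → 1 H
  atom 2: C, bond orders sum to 3 (valence 4) → 1 H
  atom 3: C, bond orders sum to 3 (valence 4) → 1 H
  atom 4: Cl (halogen, monovalent) → 0 H
  atom 5: C, bond orders sum to 3 (valence 4) → 1 H
  atom 6: C, bond orders sum to 1 (valence 4) → 3 H
  atom 7: C, bond orders sum to 2 (valence 4) → 2 H
  atom 8: C, bond orders sum to 2 (valence 4) → 2 H
  atom 9: C, bond orders sum to 2 (valence 4) → 2 H
Totals → C:7, H:13, Cl:1, O:1.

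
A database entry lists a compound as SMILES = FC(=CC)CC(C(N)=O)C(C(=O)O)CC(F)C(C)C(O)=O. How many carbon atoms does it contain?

13

Count every carbon token in the SMILES (each C, including those in ring-closure positions and inside branches).
Carbon count: 13.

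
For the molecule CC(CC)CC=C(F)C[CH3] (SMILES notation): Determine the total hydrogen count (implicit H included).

17

Walk through each heavy atom and fill implicit hydrogens from standard valence (C 4, N 3, O 2, S 2, halogen 1):
  atom 1: C, bond orders sum to 1 (valence 4) → 3 H
  atom 2: C, bond orders sum to 3 (valence 4) → 1 H
  atom 3: C, bond orders sum to 2 (valence 4) → 2 H
  atom 4: C, bond orders sum to 1 (valence 4) → 3 H
  atom 5: C, bond orders sum to 2 (valence 4) → 2 H
  atom 6: C, bond orders sum to 3 (valence 4) → 1 H
  atom 7: C, bond orders sum to 4 (valence 4) → 0 H
  atom 8: F (halogen, monovalent) → 0 H
  atom 9: C, bond orders sum to 2 (valence 4) → 2 H
  atom 10: C with explicit H count 3
Total hydrogens: 17.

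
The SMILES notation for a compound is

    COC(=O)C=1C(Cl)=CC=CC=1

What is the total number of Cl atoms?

1

Scan the SMILES for Cl atoms (remember two-letter symbols like Cl and Br are single atoms).
Chlorine count: 1.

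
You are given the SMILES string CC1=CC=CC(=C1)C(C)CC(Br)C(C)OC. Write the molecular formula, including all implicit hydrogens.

Walk through each heavy atom and fill implicit hydrogens from standard valence (C 4, N 3, O 2, S 2, halogen 1):
  atom 1: C, bond orders sum to 1 (valence 4) → 3 H
  atom 2: C, bond orders sum to 4 (valence 4) → 0 H
  atom 3: C, bond orders sum to 3 (valence 4) → 1 H
  atom 4: C, bond orders sum to 3 (valence 4) → 1 H
  atom 5: C, bond orders sum to 3 (valence 4) → 1 H
  atom 6: C, bond orders sum to 4 (valence 4) → 0 H
  atom 7: C, bond orders sum to 3 (valence 4) → 1 H
  atom 8: C, bond orders sum to 3 (valence 4) → 1 H
  atom 9: C, bond orders sum to 1 (valence 4) → 3 H
  atom 10: C, bond orders sum to 2 (valence 4) → 2 H
  atom 11: C, bond orders sum to 3 (valence 4) → 1 H
  atom 12: Br (halogen, monovalent) → 0 H
  atom 13: C, bond orders sum to 3 (valence 4) → 1 H
  atom 14: C, bond orders sum to 1 (valence 4) → 3 H
  atom 15: O, bond orders sum to 2 (valence 2) → 0 H
  atom 16: C, bond orders sum to 1 (valence 4) → 3 H
Totals → C:14, H:21, Br:1, O:1.
In Hill order: C14H21BrO.

C14H21BrO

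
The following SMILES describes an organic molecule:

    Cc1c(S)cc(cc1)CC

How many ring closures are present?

1

In SMILES, each pair of matching ring-closure digits denotes one ring-closing bond; the number of such bonds equals the number of independent rings.
Ring-closure bonds here: 1.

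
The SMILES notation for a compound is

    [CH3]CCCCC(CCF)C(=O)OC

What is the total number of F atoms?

1

Scan the SMILES for F atoms (remember two-letter symbols like Cl and Br are single atoms).
Fluorine count: 1.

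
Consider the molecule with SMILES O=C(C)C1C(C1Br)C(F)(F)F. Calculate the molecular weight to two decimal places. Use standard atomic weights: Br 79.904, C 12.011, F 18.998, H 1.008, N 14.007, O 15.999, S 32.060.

231.01 g/mol

First, the molecular formula is C6H6BrF3O (counting implicit H from valence).
  Br: 1 × 79.904 = 79.904
  C: 6 × 12.011 = 72.066
  F: 3 × 18.998 = 56.994
  H: 6 × 1.008 = 6.048
  O: 1 × 15.999 = 15.999
Sum: 1×79.904 + 6×12.011 + 3×18.998 + 6×1.008 + 1×15.999 = 231.011 → 231.01 g/mol.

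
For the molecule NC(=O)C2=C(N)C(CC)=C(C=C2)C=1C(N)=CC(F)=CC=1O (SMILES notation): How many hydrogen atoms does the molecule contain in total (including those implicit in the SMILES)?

Walk through each heavy atom and fill implicit hydrogens from standard valence (C 4, N 3, O 2, S 2, halogen 1):
  atom 1: N, bond orders sum to 1 (valence 3) → 2 H
  atom 2: C, bond orders sum to 4 (valence 4) → 0 H
  atom 3: O, bond orders sum to 2 (valence 2) → 0 H
  atom 4: C, bond orders sum to 4 (valence 4) → 0 H
  atom 5: C, bond orders sum to 4 (valence 4) → 0 H
  atom 6: N, bond orders sum to 1 (valence 3) → 2 H
  atom 7: C, bond orders sum to 4 (valence 4) → 0 H
  atom 8: C, bond orders sum to 2 (valence 4) → 2 H
  atom 9: C, bond orders sum to 1 (valence 4) → 3 H
  atom 10: C, bond orders sum to 4 (valence 4) → 0 H
  atom 11: C, bond orders sum to 3 (valence 4) → 1 H
  atom 12: C, bond orders sum to 3 (valence 4) → 1 H
  atom 13: C, bond orders sum to 4 (valence 4) → 0 H
  atom 14: C, bond orders sum to 4 (valence 4) → 0 H
  atom 15: N, bond orders sum to 1 (valence 3) → 2 H
  atom 16: C, bond orders sum to 3 (valence 4) → 1 H
  atom 17: C, bond orders sum to 4 (valence 4) → 0 H
  atom 18: F (halogen, monovalent) → 0 H
  atom 19: C, bond orders sum to 3 (valence 4) → 1 H
  atom 20: C, bond orders sum to 4 (valence 4) → 0 H
  atom 21: O, bond orders sum to 1 (valence 2) → 1 H
Total hydrogens: 16.

16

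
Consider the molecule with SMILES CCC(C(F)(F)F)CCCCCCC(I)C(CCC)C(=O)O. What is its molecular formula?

C16H28F3IO2

Walk through each heavy atom and fill implicit hydrogens from standard valence (C 4, N 3, O 2, S 2, halogen 1):
  atom 1: C, bond orders sum to 1 (valence 4) → 3 H
  atom 2: C, bond orders sum to 2 (valence 4) → 2 H
  atom 3: C, bond orders sum to 3 (valence 4) → 1 H
  atom 4: C, bond orders sum to 4 (valence 4) → 0 H
  atom 5: F (halogen, monovalent) → 0 H
  atom 6: F (halogen, monovalent) → 0 H
  atom 7: F (halogen, monovalent) → 0 H
  atom 8: C, bond orders sum to 2 (valence 4) → 2 H
  atom 9: C, bond orders sum to 2 (valence 4) → 2 H
  atom 10: C, bond orders sum to 2 (valence 4) → 2 H
  atom 11: C, bond orders sum to 2 (valence 4) → 2 H
  atom 12: C, bond orders sum to 2 (valence 4) → 2 H
  atom 13: C, bond orders sum to 2 (valence 4) → 2 H
  atom 14: C, bond orders sum to 3 (valence 4) → 1 H
  atom 15: I (halogen, monovalent) → 0 H
  atom 16: C, bond orders sum to 3 (valence 4) → 1 H
  atom 17: C, bond orders sum to 2 (valence 4) → 2 H
  atom 18: C, bond orders sum to 2 (valence 4) → 2 H
  atom 19: C, bond orders sum to 1 (valence 4) → 3 H
  atom 20: C, bond orders sum to 4 (valence 4) → 0 H
  atom 21: O, bond orders sum to 2 (valence 2) → 0 H
  atom 22: O, bond orders sum to 1 (valence 2) → 1 H
Totals → C:16, H:28, F:3, I:1, O:2.
In Hill order: C16H28F3IO2.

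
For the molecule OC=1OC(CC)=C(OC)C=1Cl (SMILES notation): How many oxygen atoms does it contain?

3

Scan the SMILES for O atoms (remember two-letter symbols like Cl and Br are single atoms).
Oxygen count: 3.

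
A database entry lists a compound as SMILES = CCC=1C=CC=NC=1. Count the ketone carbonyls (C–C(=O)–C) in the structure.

Scan the SMILES for the ketone motif — none present.

0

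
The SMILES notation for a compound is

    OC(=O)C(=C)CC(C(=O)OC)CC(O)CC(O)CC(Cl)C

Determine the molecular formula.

Walk through each heavy atom and fill implicit hydrogens from standard valence (C 4, N 3, O 2, S 2, halogen 1):
  atom 1: O, bond orders sum to 1 (valence 2) → 1 H
  atom 2: C, bond orders sum to 4 (valence 4) → 0 H
  atom 3: O, bond orders sum to 2 (valence 2) → 0 H
  atom 4: C, bond orders sum to 4 (valence 4) → 0 H
  atom 5: C, bond orders sum to 2 (valence 4) → 2 H
  atom 6: C, bond orders sum to 2 (valence 4) → 2 H
  atom 7: C, bond orders sum to 3 (valence 4) → 1 H
  atom 8: C, bond orders sum to 4 (valence 4) → 0 H
  atom 9: O, bond orders sum to 2 (valence 2) → 0 H
  atom 10: O, bond orders sum to 2 (valence 2) → 0 H
  atom 11: C, bond orders sum to 1 (valence 4) → 3 H
  atom 12: C, bond orders sum to 2 (valence 4) → 2 H
  atom 13: C, bond orders sum to 3 (valence 4) → 1 H
  atom 14: O, bond orders sum to 1 (valence 2) → 1 H
  atom 15: C, bond orders sum to 2 (valence 4) → 2 H
  atom 16: C, bond orders sum to 3 (valence 4) → 1 H
  atom 17: O, bond orders sum to 1 (valence 2) → 1 H
  atom 18: C, bond orders sum to 2 (valence 4) → 2 H
  atom 19: C, bond orders sum to 3 (valence 4) → 1 H
  atom 20: Cl (halogen, monovalent) → 0 H
  atom 21: C, bond orders sum to 1 (valence 4) → 3 H
Totals → C:14, H:23, Cl:1, O:6.

C14H23ClO6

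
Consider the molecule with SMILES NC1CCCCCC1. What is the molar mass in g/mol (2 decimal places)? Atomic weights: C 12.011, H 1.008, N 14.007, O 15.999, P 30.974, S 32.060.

113.20 g/mol

First, the molecular formula is C7H15N (counting implicit H from valence).
  C: 7 × 12.011 = 84.077
  H: 15 × 1.008 = 15.120
  N: 1 × 14.007 = 14.007
Sum: 7×12.011 + 15×1.008 + 1×14.007 = 113.204 → 113.20 g/mol.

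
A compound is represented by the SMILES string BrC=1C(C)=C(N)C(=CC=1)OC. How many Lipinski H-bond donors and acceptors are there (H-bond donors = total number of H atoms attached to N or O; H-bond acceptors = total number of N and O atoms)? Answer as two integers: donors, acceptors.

Donors: find every N or O and count the H atoms it carries.
  atom 6 (N): bond orders sum to 1 → 2 H
  atom 10 (O): bond orders sum to 2 → 0 H
Lipinski HBD = 2.
Acceptors: N atoms = 1, O atoms = 1 → HBA = 2.

2, 2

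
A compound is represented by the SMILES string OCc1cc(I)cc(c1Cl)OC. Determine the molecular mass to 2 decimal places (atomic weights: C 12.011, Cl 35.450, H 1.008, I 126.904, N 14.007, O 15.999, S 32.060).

298.50 g/mol

First, the molecular formula is C8H8ClIO2 (counting implicit H from valence).
  C: 8 × 12.011 = 96.088
  Cl: 1 × 35.450 = 35.450
  H: 8 × 1.008 = 8.064
  I: 1 × 126.904 = 126.904
  O: 2 × 15.999 = 31.998
Sum: 8×12.011 + 1×35.450 + 8×1.008 + 1×126.904 + 2×15.999 = 298.504 → 298.50 g/mol.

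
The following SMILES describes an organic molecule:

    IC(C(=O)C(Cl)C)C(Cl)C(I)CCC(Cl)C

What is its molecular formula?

Walk through each heavy atom and fill implicit hydrogens from standard valence (C 4, N 3, O 2, S 2, halogen 1):
  atom 1: I (halogen, monovalent) → 0 H
  atom 2: C, bond orders sum to 3 (valence 4) → 1 H
  atom 3: C, bond orders sum to 4 (valence 4) → 0 H
  atom 4: O, bond orders sum to 2 (valence 2) → 0 H
  atom 5: C, bond orders sum to 3 (valence 4) → 1 H
  atom 6: Cl (halogen, monovalent) → 0 H
  atom 7: C, bond orders sum to 1 (valence 4) → 3 H
  atom 8: C, bond orders sum to 3 (valence 4) → 1 H
  atom 9: Cl (halogen, monovalent) → 0 H
  atom 10: C, bond orders sum to 3 (valence 4) → 1 H
  atom 11: I (halogen, monovalent) → 0 H
  atom 12: C, bond orders sum to 2 (valence 4) → 2 H
  atom 13: C, bond orders sum to 2 (valence 4) → 2 H
  atom 14: C, bond orders sum to 3 (valence 4) → 1 H
  atom 15: Cl (halogen, monovalent) → 0 H
  atom 16: C, bond orders sum to 1 (valence 4) → 3 H
Totals → C:10, H:15, Cl:3, I:2, O:1.
In Hill order: C10H15Cl3I2O.

C10H15Cl3I2O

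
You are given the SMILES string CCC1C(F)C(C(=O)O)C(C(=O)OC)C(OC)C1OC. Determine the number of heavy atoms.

Every atom symbol written in the SMILES (organic subset) is one heavy atom; implicit H are not written.
Heavy atoms by element → C:13, F:1, O:6.
Total: 20.

20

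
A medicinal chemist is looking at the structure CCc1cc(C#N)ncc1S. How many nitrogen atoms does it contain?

2

Scan the SMILES for N atoms (remember two-letter symbols like Cl and Br are single atoms).
Nitrogen count: 2.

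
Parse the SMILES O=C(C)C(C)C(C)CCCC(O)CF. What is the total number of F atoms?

Scan the SMILES for F atoms (remember two-letter symbols like Cl and Br are single atoms).
Fluorine count: 1.

1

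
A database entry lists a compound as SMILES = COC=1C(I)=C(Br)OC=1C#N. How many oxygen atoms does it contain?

Scan the SMILES for O atoms (remember two-letter symbols like Cl and Br are single atoms).
Oxygen count: 2.

2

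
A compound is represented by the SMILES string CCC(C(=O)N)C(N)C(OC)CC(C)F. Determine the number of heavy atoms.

Every atom symbol written in the SMILES (organic subset) is one heavy atom; implicit H are not written.
Heavy atoms by element → C:10, F:1, N:2, O:2.
Total: 15.

15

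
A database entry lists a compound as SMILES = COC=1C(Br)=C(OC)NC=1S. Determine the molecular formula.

Walk through each heavy atom and fill implicit hydrogens from standard valence (C 4, N 3, O 2, S 2, halogen 1):
  atom 1: C, bond orders sum to 1 (valence 4) → 3 H
  atom 2: O, bond orders sum to 2 (valence 2) → 0 H
  atom 3: C, bond orders sum to 4 (valence 4) → 0 H
  atom 4: C, bond orders sum to 4 (valence 4) → 0 H
  atom 5: Br (halogen, monovalent) → 0 H
  atom 6: C, bond orders sum to 4 (valence 4) → 0 H
  atom 7: O, bond orders sum to 2 (valence 2) → 0 H
  atom 8: C, bond orders sum to 1 (valence 4) → 3 H
  atom 9: N, bond orders sum to 2 (valence 3) → 1 H
  atom 10: C, bond orders sum to 4 (valence 4) → 0 H
  atom 11: S, bond orders sum to 1 (valence 2) → 1 H
Totals → C:6, H:8, Br:1, N:1, O:2, S:1.
In Hill order: C6H8BrNO2S.

C6H8BrNO2S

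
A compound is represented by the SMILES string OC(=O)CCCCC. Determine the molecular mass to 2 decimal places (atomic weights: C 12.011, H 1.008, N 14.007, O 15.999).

116.16 g/mol

First, the molecular formula is C6H12O2 (counting implicit H from valence).
  C: 6 × 12.011 = 72.066
  H: 12 × 1.008 = 12.096
  O: 2 × 15.999 = 31.998
Sum: 6×12.011 + 12×1.008 + 2×15.999 = 116.160 → 116.16 g/mol.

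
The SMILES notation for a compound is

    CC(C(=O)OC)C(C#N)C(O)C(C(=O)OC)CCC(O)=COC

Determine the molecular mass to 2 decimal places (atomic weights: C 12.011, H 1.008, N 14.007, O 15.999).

First, the molecular formula is C15H23NO7 (counting implicit H from valence).
  C: 15 × 12.011 = 180.165
  H: 23 × 1.008 = 23.184
  N: 1 × 14.007 = 14.007
  O: 7 × 15.999 = 111.993
Sum: 15×12.011 + 23×1.008 + 1×14.007 + 7×15.999 = 329.349 → 329.35 g/mol.

329.35 g/mol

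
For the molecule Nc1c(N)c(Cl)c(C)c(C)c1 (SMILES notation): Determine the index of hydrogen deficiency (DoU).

Molecular formula: C8H11ClN2.
DoU = (2C + 2 + N − H − X) / 2, where X is the halogen count and O/S are ignored.
    = (2·8 + 2 + 2 − 11 − 1) / 2 = 8 / 2 = 4.

4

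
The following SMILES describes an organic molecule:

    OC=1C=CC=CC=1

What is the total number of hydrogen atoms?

Walk through each heavy atom and fill implicit hydrogens from standard valence (C 4, N 3, O 2, S 2, halogen 1):
  atom 1: O, bond orders sum to 1 (valence 2) → 1 H
  atom 2: C, bond orders sum to 4 (valence 4) → 0 H
  atom 3: C, bond orders sum to 3 (valence 4) → 1 H
  atom 4: C, bond orders sum to 3 (valence 4) → 1 H
  atom 5: C, bond orders sum to 3 (valence 4) → 1 H
  atom 6: C, bond orders sum to 3 (valence 4) → 1 H
  atom 7: C, bond orders sum to 3 (valence 4) → 1 H
Total hydrogens: 6.

6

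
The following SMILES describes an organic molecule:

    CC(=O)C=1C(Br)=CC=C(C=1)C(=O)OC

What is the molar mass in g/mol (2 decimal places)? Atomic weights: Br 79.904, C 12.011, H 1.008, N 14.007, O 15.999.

First, the molecular formula is C10H9BrO3 (counting implicit H from valence).
  Br: 1 × 79.904 = 79.904
  C: 10 × 12.011 = 120.110
  H: 9 × 1.008 = 9.072
  O: 3 × 15.999 = 47.997
Sum: 1×79.904 + 10×12.011 + 9×1.008 + 3×15.999 = 257.083 → 257.08 g/mol.

257.08 g/mol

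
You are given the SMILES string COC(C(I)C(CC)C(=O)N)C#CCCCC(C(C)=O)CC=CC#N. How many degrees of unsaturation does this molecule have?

Degree of unsaturation = (number of rings) + (number of π bonds).
Ring closures in the SMILES: 0.
π bonds: 3 double bonds (each 1 DoU), 2 triple bonds (each 2 DoU) → 7 DoU from unsaturation.
Total DoU = 0 + 7 = 7.

7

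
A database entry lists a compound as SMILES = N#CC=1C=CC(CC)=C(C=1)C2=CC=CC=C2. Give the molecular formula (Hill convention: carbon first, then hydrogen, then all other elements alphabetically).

C15H13N

Walk through each heavy atom and fill implicit hydrogens from standard valence (C 4, N 3, O 2, S 2, halogen 1):
  atom 1: N, bond orders sum to 3 (valence 3) → 0 H
  atom 2: C, bond orders sum to 4 (valence 4) → 0 H
  atom 3: C, bond orders sum to 4 (valence 4) → 0 H
  atom 4: C, bond orders sum to 3 (valence 4) → 1 H
  atom 5: C, bond orders sum to 3 (valence 4) → 1 H
  atom 6: C, bond orders sum to 4 (valence 4) → 0 H
  atom 7: C, bond orders sum to 2 (valence 4) → 2 H
  atom 8: C, bond orders sum to 1 (valence 4) → 3 H
  atom 9: C, bond orders sum to 4 (valence 4) → 0 H
  atom 10: C, bond orders sum to 3 (valence 4) → 1 H
  atom 11: C, bond orders sum to 4 (valence 4) → 0 H
  atom 12: C, bond orders sum to 3 (valence 4) → 1 H
  atom 13: C, bond orders sum to 3 (valence 4) → 1 H
  atom 14: C, bond orders sum to 3 (valence 4) → 1 H
  atom 15: C, bond orders sum to 3 (valence 4) → 1 H
  atom 16: C, bond orders sum to 3 (valence 4) → 1 H
Totals → C:15, H:13, N:1.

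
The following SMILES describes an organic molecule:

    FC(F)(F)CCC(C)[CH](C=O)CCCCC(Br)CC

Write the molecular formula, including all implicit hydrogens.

C14H24BrF3O

Walk through each heavy atom and fill implicit hydrogens from standard valence (C 4, N 3, O 2, S 2, halogen 1):
  atom 1: F (halogen, monovalent) → 0 H
  atom 2: C, bond orders sum to 4 (valence 4) → 0 H
  atom 3: F (halogen, monovalent) → 0 H
  atom 4: F (halogen, monovalent) → 0 H
  atom 5: C, bond orders sum to 2 (valence 4) → 2 H
  atom 6: C, bond orders sum to 2 (valence 4) → 2 H
  atom 7: C, bond orders sum to 3 (valence 4) → 1 H
  atom 8: C, bond orders sum to 1 (valence 4) → 3 H
  atom 9: C with explicit H count 1
  atom 10: C, bond orders sum to 3 (valence 4) → 1 H
  atom 11: O, bond orders sum to 2 (valence 2) → 0 H
  atom 12: C, bond orders sum to 2 (valence 4) → 2 H
  atom 13: C, bond orders sum to 2 (valence 4) → 2 H
  atom 14: C, bond orders sum to 2 (valence 4) → 2 H
  atom 15: C, bond orders sum to 2 (valence 4) → 2 H
  atom 16: C, bond orders sum to 3 (valence 4) → 1 H
  atom 17: Br (halogen, monovalent) → 0 H
  atom 18: C, bond orders sum to 2 (valence 4) → 2 H
  atom 19: C, bond orders sum to 1 (valence 4) → 3 H
Totals → C:14, H:24, Br:1, F:3, O:1.
In Hill order: C14H24BrF3O.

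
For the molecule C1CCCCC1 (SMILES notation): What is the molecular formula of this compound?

C6H12

Walk through each heavy atom and fill implicit hydrogens from standard valence (C 4, N 3, O 2, S 2, halogen 1):
  atom 1: C, bond orders sum to 2 (valence 4) → 2 H
  atom 2: C, bond orders sum to 2 (valence 4) → 2 H
  atom 3: C, bond orders sum to 2 (valence 4) → 2 H
  atom 4: C, bond orders sum to 2 (valence 4) → 2 H
  atom 5: C, bond orders sum to 2 (valence 4) → 2 H
  atom 6: C, bond orders sum to 2 (valence 4) → 2 H
Totals → C:6, H:12.
In Hill order: C6H12.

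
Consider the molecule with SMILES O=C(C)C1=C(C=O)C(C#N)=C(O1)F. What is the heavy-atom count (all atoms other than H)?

Every atom symbol written in the SMILES (organic subset) is one heavy atom; implicit H are not written.
Heavy atoms by element → C:8, F:1, N:1, O:3.
Total: 13.

13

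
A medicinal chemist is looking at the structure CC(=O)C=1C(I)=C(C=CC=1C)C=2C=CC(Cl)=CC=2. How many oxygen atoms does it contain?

1

Scan the SMILES for O atoms (remember two-letter symbols like Cl and Br are single atoms).
Oxygen count: 1.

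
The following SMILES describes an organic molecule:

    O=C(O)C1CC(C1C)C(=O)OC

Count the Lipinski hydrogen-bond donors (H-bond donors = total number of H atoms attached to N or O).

Donors: find every N or O and count the H atoms it carries.
  atom 1 (O): bond orders sum to 2 → 0 H
  atom 3 (O): bond orders sum to 1 → 1 H
  atom 10 (O): bond orders sum to 2 → 0 H
  atom 11 (O): bond orders sum to 2 → 0 H
Lipinski HBD = 1.

1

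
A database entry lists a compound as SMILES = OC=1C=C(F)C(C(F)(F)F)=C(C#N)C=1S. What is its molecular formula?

Walk through each heavy atom and fill implicit hydrogens from standard valence (C 4, N 3, O 2, S 2, halogen 1):
  atom 1: O, bond orders sum to 1 (valence 2) → 1 H
  atom 2: C, bond orders sum to 4 (valence 4) → 0 H
  atom 3: C, bond orders sum to 3 (valence 4) → 1 H
  atom 4: C, bond orders sum to 4 (valence 4) → 0 H
  atom 5: F (halogen, monovalent) → 0 H
  atom 6: C, bond orders sum to 4 (valence 4) → 0 H
  atom 7: C, bond orders sum to 4 (valence 4) → 0 H
  atom 8: F (halogen, monovalent) → 0 H
  atom 9: F (halogen, monovalent) → 0 H
  atom 10: F (halogen, monovalent) → 0 H
  atom 11: C, bond orders sum to 4 (valence 4) → 0 H
  atom 12: C, bond orders sum to 4 (valence 4) → 0 H
  atom 13: N, bond orders sum to 3 (valence 3) → 0 H
  atom 14: C, bond orders sum to 4 (valence 4) → 0 H
  atom 15: S, bond orders sum to 1 (valence 2) → 1 H
Totals → C:8, H:3, F:4, N:1, O:1, S:1.
In Hill order: C8H3F4NOS.

C8H3F4NOS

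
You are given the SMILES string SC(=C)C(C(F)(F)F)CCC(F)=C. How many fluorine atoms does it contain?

Scan the SMILES for F atoms (remember two-letter symbols like Cl and Br are single atoms).
Fluorine count: 4.

4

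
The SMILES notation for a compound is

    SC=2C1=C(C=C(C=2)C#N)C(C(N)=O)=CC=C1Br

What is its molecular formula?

C12H7BrN2OS

Walk through each heavy atom and fill implicit hydrogens from standard valence (C 4, N 3, O 2, S 2, halogen 1):
  atom 1: S, bond orders sum to 1 (valence 2) → 1 H
  atom 2: C, bond orders sum to 4 (valence 4) → 0 H
  atom 3: C, bond orders sum to 4 (valence 4) → 0 H
  atom 4: C, bond orders sum to 4 (valence 4) → 0 H
  atom 5: C, bond orders sum to 3 (valence 4) → 1 H
  atom 6: C, bond orders sum to 4 (valence 4) → 0 H
  atom 7: C, bond orders sum to 3 (valence 4) → 1 H
  atom 8: C, bond orders sum to 4 (valence 4) → 0 H
  atom 9: N, bond orders sum to 3 (valence 3) → 0 H
  atom 10: C, bond orders sum to 4 (valence 4) → 0 H
  atom 11: C, bond orders sum to 4 (valence 4) → 0 H
  atom 12: N, bond orders sum to 1 (valence 3) → 2 H
  atom 13: O, bond orders sum to 2 (valence 2) → 0 H
  atom 14: C, bond orders sum to 3 (valence 4) → 1 H
  atom 15: C, bond orders sum to 3 (valence 4) → 1 H
  atom 16: C, bond orders sum to 4 (valence 4) → 0 H
  atom 17: Br (halogen, monovalent) → 0 H
Totals → C:12, H:7, Br:1, N:2, O:1, S:1.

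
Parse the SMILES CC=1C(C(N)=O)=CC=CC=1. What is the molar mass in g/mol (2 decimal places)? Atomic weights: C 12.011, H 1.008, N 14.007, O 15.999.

First, the molecular formula is C8H9NO (counting implicit H from valence).
  C: 8 × 12.011 = 96.088
  H: 9 × 1.008 = 9.072
  N: 1 × 14.007 = 14.007
  O: 1 × 15.999 = 15.999
Sum: 8×12.011 + 9×1.008 + 1×14.007 + 1×15.999 = 135.166 → 135.17 g/mol.

135.17 g/mol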